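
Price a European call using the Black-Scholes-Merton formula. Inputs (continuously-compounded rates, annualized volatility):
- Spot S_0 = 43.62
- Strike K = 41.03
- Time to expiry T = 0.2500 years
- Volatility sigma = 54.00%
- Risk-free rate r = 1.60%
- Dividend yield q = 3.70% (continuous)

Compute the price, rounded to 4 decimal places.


Answer: Price = 5.7869

Derivation:
d1 = (ln(S/K) + (r - q + 0.5*sigma^2) * T) / (sigma * sqrt(T)) = 0.34226761
d2 = d1 - sigma * sqrt(T) = 0.07226761
exp(-rT) = 0.99600799; exp(-qT) = 0.99079265
C = S_0 * exp(-qT) * N(d1) - K * exp(-rT) * N(d2)
N(d1) = 0.63392525; N(d2) = 0.52880553
C = 43.6200 * 0.99079265 * 0.63392525 - 41.0300 * 0.99600799 * 0.52880553 = 5.7869


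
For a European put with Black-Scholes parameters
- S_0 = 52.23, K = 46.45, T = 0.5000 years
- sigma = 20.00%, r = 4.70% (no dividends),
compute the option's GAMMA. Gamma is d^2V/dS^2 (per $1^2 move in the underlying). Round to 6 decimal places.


Answer: Gamma = 0.030594

Derivation:
d1 = 1.0661796860; d2 = 0.9247583298
phi(d1) = 0.2259801547; exp(-qT) = 1.0000000000; exp(-rT) = 0.9767739747
Gamma = exp(-qT) * phi(d1) / (S * sigma * sqrt(T)) = 1.0000000000 * 0.2259801547 / (52.2300 * 0.2000 * 0.7071067812) = 0.030594


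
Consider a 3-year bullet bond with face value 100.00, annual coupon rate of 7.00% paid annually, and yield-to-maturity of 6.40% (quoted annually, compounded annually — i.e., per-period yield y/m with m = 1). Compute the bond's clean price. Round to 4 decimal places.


Answer: Price = 101.5920

Derivation:
Coupon per period c = face * coupon_rate / m = 7.000000
Periods per year m = 1; per-period yield y/m = 0.064000
Number of cashflows N = 3
Cashflows (t years, CF_t, discount factor 1/(1+y/m)^(m*t), PV):
  t = 1.0000: CF_t = 7.000000, DF = 0.939850, PV = 6.578947
  t = 2.0000: CF_t = 7.000000, DF = 0.883317, PV = 6.183221
  t = 3.0000: CF_t = 107.000000, DF = 0.830185, PV = 88.829843
Price P = sum_t PV_t = 101.592011


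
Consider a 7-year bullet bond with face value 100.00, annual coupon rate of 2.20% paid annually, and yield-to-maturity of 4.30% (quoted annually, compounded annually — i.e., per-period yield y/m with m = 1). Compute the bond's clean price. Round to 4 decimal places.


Coupon per period c = face * coupon_rate / m = 2.200000
Periods per year m = 1; per-period yield y/m = 0.043000
Number of cashflows N = 7
Cashflows (t years, CF_t, discount factor 1/(1+y/m)^(m*t), PV):
  t = 1.0000: CF_t = 2.200000, DF = 0.958773, PV = 2.109300
  t = 2.0000: CF_t = 2.200000, DF = 0.919245, PV = 2.022339
  t = 3.0000: CF_t = 2.200000, DF = 0.881347, PV = 1.938964
  t = 4.0000: CF_t = 2.200000, DF = 0.845012, PV = 1.859026
  t = 5.0000: CF_t = 2.200000, DF = 0.810174, PV = 1.782383
  t = 6.0000: CF_t = 2.200000, DF = 0.776773, PV = 1.708901
  t = 7.0000: CF_t = 102.200000, DF = 0.744749, PV = 76.113332
Price P = sum_t PV_t = 87.534246

Answer: Price = 87.5342


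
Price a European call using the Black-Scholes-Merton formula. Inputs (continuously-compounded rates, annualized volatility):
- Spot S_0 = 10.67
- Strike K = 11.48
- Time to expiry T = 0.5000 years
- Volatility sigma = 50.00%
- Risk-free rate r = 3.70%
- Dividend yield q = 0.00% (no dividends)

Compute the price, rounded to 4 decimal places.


d1 = (ln(S/K) + (r - q + 0.5*sigma^2) * T) / (sigma * sqrt(T)) = 0.02214566
d2 = d1 - sigma * sqrt(T) = -0.33140773
exp(-rT) = 0.98167007; exp(-qT) = 1.00000000
C = S_0 * exp(-qT) * N(d1) - K * exp(-rT) * N(d2)
N(d1) = 0.50883412; N(d2) = 0.37016826
C = 10.6700 * 1.00000000 * 0.50883412 - 11.4800 * 0.98167007 * 0.37016826 = 1.2576

Answer: Price = 1.2576


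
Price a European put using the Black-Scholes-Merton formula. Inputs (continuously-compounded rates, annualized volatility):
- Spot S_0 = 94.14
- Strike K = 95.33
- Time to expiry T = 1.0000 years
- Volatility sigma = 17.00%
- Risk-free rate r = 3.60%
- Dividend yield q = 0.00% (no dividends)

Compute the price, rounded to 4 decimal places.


d1 = (ln(S/K) + (r - q + 0.5*sigma^2) * T) / (sigma * sqrt(T)) = 0.22287341
d2 = d1 - sigma * sqrt(T) = 0.05287341
exp(-rT) = 0.96464029; exp(-qT) = 1.00000000
P = K * exp(-rT) * N(-d2) - S_0 * exp(-qT) * N(-d1)
N(-d1) = 0.41181702; N(-d2) = 0.47891639
P = 95.3300 * 0.96464029 * 0.47891639 - 94.1400 * 1.00000000 * 0.41181702 = 5.2723

Answer: Price = 5.2723


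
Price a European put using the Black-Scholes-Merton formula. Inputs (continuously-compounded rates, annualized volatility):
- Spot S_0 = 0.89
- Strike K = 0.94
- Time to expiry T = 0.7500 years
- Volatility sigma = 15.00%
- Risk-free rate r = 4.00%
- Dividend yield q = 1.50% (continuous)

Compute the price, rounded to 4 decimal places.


d1 = (ln(S/K) + (r - q + 0.5*sigma^2) * T) / (sigma * sqrt(T)) = -0.21147118
d2 = d1 - sigma * sqrt(T) = -0.34137499
exp(-rT) = 0.97044553; exp(-qT) = 0.98881304
P = K * exp(-rT) * N(-d2) - S_0 * exp(-qT) * N(-d1)
N(-d1) = 0.58374019; N(-d2) = 0.63358935
P = 0.9400 * 0.97044553 * 0.63358935 - 0.8900 * 0.98881304 * 0.58374019 = 0.0643

Answer: Price = 0.0643


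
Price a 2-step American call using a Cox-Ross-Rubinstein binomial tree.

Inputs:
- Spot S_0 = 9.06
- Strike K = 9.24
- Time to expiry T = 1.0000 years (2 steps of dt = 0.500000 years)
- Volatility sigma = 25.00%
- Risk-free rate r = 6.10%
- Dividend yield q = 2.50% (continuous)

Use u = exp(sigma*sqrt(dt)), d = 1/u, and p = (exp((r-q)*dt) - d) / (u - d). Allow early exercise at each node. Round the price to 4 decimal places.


Answer: Price = V(0,0) = 0.8858

Derivation:
dt = T/N = 0.500000
u = exp(sigma*sqrt(dt)) = 1.193365; d = 1/u = 0.837967
p = (exp((r-q)*dt) - d) / (u - d) = 0.507027
Discount per step: exp(-r*dt) = 0.969960
Stock lattice S(k, i) with i counting down-moves:
  k=0: S(0,0) = 9.0600
  k=1: S(1,0) = 10.8119; S(1,1) = 7.5920
  k=2: S(2,0) = 12.9025; S(2,1) = 9.0600; S(2,2) = 6.3618
Terminal payoffs V(N, i) = max(S_T - K, 0):
  V(2,0) = 3.662518; V(2,1) = 0.000000; V(2,2) = 0.000000
Backward induction: V(k, i) = exp(-r*dt) * [p * V(k+1, i) + (1-p) * V(k+1, i+1)]; then take max(V_cont, immediate exercise) for American.
  V(1,0) = exp(-r*dt) * [p*3.662518 + (1-p)*0.000000] = 1.801211; exercise = 1.571883; V(1,0) = max -> 1.801211
  V(1,1) = exp(-r*dt) * [p*0.000000 + (1-p)*0.000000] = 0.000000; exercise = 0.000000; V(1,1) = max -> 0.000000
  V(0,0) = exp(-r*dt) * [p*1.801211 + (1-p)*0.000000] = 0.885828; exercise = 0.000000; V(0,0) = max -> 0.885828


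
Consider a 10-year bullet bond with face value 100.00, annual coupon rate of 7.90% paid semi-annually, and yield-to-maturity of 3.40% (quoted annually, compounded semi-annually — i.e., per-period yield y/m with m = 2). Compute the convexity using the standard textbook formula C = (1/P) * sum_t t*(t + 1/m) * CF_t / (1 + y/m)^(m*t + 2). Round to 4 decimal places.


Answer: Convexity = 69.0896

Derivation:
Coupon per period c = face * coupon_rate / m = 3.950000
Periods per year m = 2; per-period yield y/m = 0.017000
Number of cashflows N = 20
Cashflows (t years, CF_t, discount factor 1/(1+y/m)^(m*t), PV):
  t = 0.5000: CF_t = 3.950000, DF = 0.983284, PV = 3.883972
  t = 1.0000: CF_t = 3.950000, DF = 0.966848, PV = 3.819049
  t = 1.5000: CF_t = 3.950000, DF = 0.950686, PV = 3.755210
  t = 2.0000: CF_t = 3.950000, DF = 0.934795, PV = 3.692439
  t = 2.5000: CF_t = 3.950000, DF = 0.919169, PV = 3.630716
  t = 3.0000: CF_t = 3.950000, DF = 0.903804, PV = 3.570026
  t = 3.5000: CF_t = 3.950000, DF = 0.888696, PV = 3.510350
  t = 4.0000: CF_t = 3.950000, DF = 0.873841, PV = 3.451672
  t = 4.5000: CF_t = 3.950000, DF = 0.859234, PV = 3.393974
  t = 5.0000: CF_t = 3.950000, DF = 0.844871, PV = 3.337241
  t = 5.5000: CF_t = 3.950000, DF = 0.830748, PV = 3.281456
  t = 6.0000: CF_t = 3.950000, DF = 0.816862, PV = 3.226604
  t = 6.5000: CF_t = 3.950000, DF = 0.803207, PV = 3.172669
  t = 7.0000: CF_t = 3.950000, DF = 0.789781, PV = 3.119635
  t = 7.5000: CF_t = 3.950000, DF = 0.776579, PV = 3.067488
  t = 8.0000: CF_t = 3.950000, DF = 0.763598, PV = 3.016212
  t = 8.5000: CF_t = 3.950000, DF = 0.750834, PV = 2.965793
  t = 9.0000: CF_t = 3.950000, DF = 0.738283, PV = 2.916218
  t = 9.5000: CF_t = 3.950000, DF = 0.725942, PV = 2.867471
  t = 10.0000: CF_t = 103.950000, DF = 0.713807, PV = 74.200261
Price P = sum_t PV_t = 137.878455
Convexity numerator sum_t t*(t + 1/m) * CF_t / (1+y/m)^(m*t + 2):
  t = 0.5000: term = 1.877605
  t = 1.0000: term = 5.538658
  t = 1.5000: term = 10.892149
  t = 2.0000: term = 17.850130
  t = 2.5000: term = 26.327625
  t = 3.0000: term = 36.242552
  t = 3.5000: term = 47.515637
  t = 4.0000: term = 60.070337
  t = 4.5000: term = 73.832765
  t = 5.0000: term = 88.731609
  t = 5.5000: term = 104.698063
  t = 6.0000: term = 121.665757
  t = 6.5000: term = 139.570681
  t = 7.0000: term = 158.351125
  t = 7.5000: term = 177.947605
  t = 8.0000: term = 198.302804
  t = 8.5000: term = 219.361509
  t = 9.0000: term = 241.070546
  t = 9.5000: term = 263.378724
  t = 10.0000: term = 7532.737413
Convexity = (1/P) * sum = 9525.963294 / 137.878455 = 69.089571


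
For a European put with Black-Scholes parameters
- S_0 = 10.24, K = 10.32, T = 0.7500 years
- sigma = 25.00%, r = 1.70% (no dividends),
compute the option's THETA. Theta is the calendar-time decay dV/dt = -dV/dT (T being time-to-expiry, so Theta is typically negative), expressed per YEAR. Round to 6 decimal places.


Answer: Theta = -0.492094

Derivation:
d1 = 0.1311987359; d2 = -0.0853076150
phi(d1) = 0.3955234951; exp(-qT) = 1.0000000000; exp(-rT) = 0.9873309369
Theta = -S*exp(-qT)*phi(d1)*sigma/(2*sqrt(T)) + r*K*exp(-rT)*N(-d2) - q*S*exp(-qT)*N(-d1)
N(-d1) = 0.4478090480; N(-d2) = 0.5339915812; sqrt(T) = 0.8660254038
Term 1 = -10.2400 * 1.0000000000 * 0.3955234951 * 0.2500 / (2 * 0.8660254038) = -0.5845903267
Term 2 = 0.0170 * 10.3200 * 0.9873309369 * 0.5339915812 = 0.0924966010
Term 3 = 0 (no dividend yield, q = 0)
Theta = -0.5845903267 + (0.0924966010) + (0.0000000000) = -0.492094


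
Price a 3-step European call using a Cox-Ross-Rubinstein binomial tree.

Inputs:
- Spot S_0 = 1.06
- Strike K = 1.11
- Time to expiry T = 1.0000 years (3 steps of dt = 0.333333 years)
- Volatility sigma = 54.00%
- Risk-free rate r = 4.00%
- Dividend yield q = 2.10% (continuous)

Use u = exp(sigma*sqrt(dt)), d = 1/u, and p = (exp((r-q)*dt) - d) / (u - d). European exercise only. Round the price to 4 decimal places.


Answer: Price = V(0,0) = 0.2273

Derivation:
dt = T/N = 0.333333
u = exp(sigma*sqrt(dt)) = 1.365839; d = 1/u = 0.732151
p = (exp((r-q)*dt) - d) / (u - d) = 0.432709
Discount per step: exp(-r*dt) = 0.986755
Stock lattice S(k, i) with i counting down-moves:
  k=0: S(0,0) = 1.0600
  k=1: S(1,0) = 1.4478; S(1,1) = 0.7761
  k=2: S(2,0) = 1.9774; S(2,1) = 1.0600; S(2,2) = 0.5682
  k=3: S(3,0) = 2.7009; S(3,1) = 1.4478; S(3,2) = 0.7761; S(3,3) = 0.4160
Terminal payoffs V(N, i) = max(S_T - K, 0):
  V(3,0) = 1.590876; V(3,1) = 0.337790; V(3,2) = 0.000000; V(3,3) = 0.000000
Backward induction: V(k, i) = exp(-r*dt) * [p * V(k+1, i) + (1-p) * V(k+1, i+1)].
  V(2,0) = exp(-r*dt) * [p*1.590876 + (1-p)*0.337790] = 0.868356
  V(2,1) = exp(-r*dt) * [p*0.337790 + (1-p)*0.000000] = 0.144229
  V(2,2) = exp(-r*dt) * [p*0.000000 + (1-p)*0.000000] = 0.000000
  V(1,0) = exp(-r*dt) * [p*0.868356 + (1-p)*0.144229] = 0.451505
  V(1,1) = exp(-r*dt) * [p*0.144229 + (1-p)*0.000000] = 0.061582
  V(0,0) = exp(-r*dt) * [p*0.451505 + (1-p)*0.061582] = 0.227255


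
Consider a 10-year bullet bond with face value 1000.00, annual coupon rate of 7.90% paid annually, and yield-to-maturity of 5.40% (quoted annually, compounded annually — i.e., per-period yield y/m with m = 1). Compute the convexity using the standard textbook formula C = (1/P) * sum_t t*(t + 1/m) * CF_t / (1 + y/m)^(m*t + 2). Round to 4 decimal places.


Coupon per period c = face * coupon_rate / m = 79.000000
Periods per year m = 1; per-period yield y/m = 0.054000
Number of cashflows N = 10
Cashflows (t years, CF_t, discount factor 1/(1+y/m)^(m*t), PV):
  t = 1.0000: CF_t = 79.000000, DF = 0.948767, PV = 74.952562
  t = 2.0000: CF_t = 79.000000, DF = 0.900158, PV = 71.112487
  t = 3.0000: CF_t = 79.000000, DF = 0.854040, PV = 67.469153
  t = 4.0000: CF_t = 79.000000, DF = 0.810285, PV = 64.012479
  t = 5.0000: CF_t = 79.000000, DF = 0.768771, PV = 60.732902
  t = 6.0000: CF_t = 79.000000, DF = 0.729384, PV = 57.621350
  t = 7.0000: CF_t = 79.000000, DF = 0.692015, PV = 54.669212
  t = 8.0000: CF_t = 79.000000, DF = 0.656561, PV = 51.868323
  t = 9.0000: CF_t = 79.000000, DF = 0.622923, PV = 49.210932
  t = 10.0000: CF_t = 1079.000000, DF = 0.591009, PV = 637.698413
Price P = sum_t PV_t = 1189.347813
Convexity numerator sum_t t*(t + 1/m) * CF_t / (1+y/m)^(m*t + 2):
  t = 1.0000: term = 134.938306
  t = 2.0000: term = 384.074875
  t = 3.0000: term = 728.794830
  t = 4.0000: term = 1152.426992
  t = 5.0000: term = 1640.076364
  t = 6.0000: term = 2178.469554
  t = 7.0000: term = 2755.812213
  t = 8.0000: term = 3361.657619
  t = 9.0000: term = 3986.785601
  t = 10.0000: term = 63143.230799
Convexity = (1/P) * sum = 79466.267153 / 1189.347813 = 66.814994

Answer: Convexity = 66.8150


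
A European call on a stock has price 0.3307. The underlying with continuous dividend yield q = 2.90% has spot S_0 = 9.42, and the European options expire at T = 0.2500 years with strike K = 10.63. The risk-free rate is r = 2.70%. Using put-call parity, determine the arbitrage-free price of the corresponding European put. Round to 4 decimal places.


Put-call parity: C - P = S_0 * exp(-qT) - K * exp(-rT).
S_0 * exp(-qT) = 9.4200 * 0.99277622 = 9.35195197
K * exp(-rT) = 10.6300 * 0.99327273 = 10.55848912
P = C - S*exp(-qT) + K*exp(-rT)
P = 0.3307 - 9.35195197 + 10.55848912 = 1.5372

Answer: Put price = 1.5372


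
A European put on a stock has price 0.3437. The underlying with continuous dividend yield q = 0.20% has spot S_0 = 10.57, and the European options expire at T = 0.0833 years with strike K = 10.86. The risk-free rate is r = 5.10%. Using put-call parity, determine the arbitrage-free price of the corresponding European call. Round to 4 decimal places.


Put-call parity: C - P = S_0 * exp(-qT) - K * exp(-rT).
S_0 * exp(-qT) = 10.5700 * 0.99983341 = 10.56823918
K * exp(-rT) = 10.8600 * 0.99576071 = 10.81396132
C = P + S*exp(-qT) - K*exp(-rT)
C = 0.3437 + 10.56823918 - 10.81396132 = 0.0980

Answer: Call price = 0.0980


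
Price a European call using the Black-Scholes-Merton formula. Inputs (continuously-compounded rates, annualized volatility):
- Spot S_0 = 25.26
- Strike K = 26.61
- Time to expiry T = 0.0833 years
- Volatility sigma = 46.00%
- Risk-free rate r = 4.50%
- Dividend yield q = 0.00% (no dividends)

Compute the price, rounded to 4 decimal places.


Answer: Price = 0.8344

Derivation:
d1 = (ln(S/K) + (r - q + 0.5*sigma^2) * T) / (sigma * sqrt(T)) = -0.29754548
d2 = d1 - sigma * sqrt(T) = -0.43030948
exp(-rT) = 0.99625852; exp(-qT) = 1.00000000
C = S_0 * exp(-qT) * N(d1) - K * exp(-rT) * N(d2)
N(d1) = 0.38302505; N(d2) = 0.33348527
C = 25.2600 * 1.00000000 * 0.38302505 - 26.6100 * 0.99625852 * 0.33348527 = 0.8344


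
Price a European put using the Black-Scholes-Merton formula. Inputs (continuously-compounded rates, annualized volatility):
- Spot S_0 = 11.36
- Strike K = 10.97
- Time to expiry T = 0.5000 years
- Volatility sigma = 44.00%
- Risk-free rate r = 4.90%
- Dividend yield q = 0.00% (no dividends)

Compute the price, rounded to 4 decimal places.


d1 = (ln(S/K) + (r - q + 0.5*sigma^2) * T) / (sigma * sqrt(T)) = 0.34659205
d2 = d1 - sigma * sqrt(T) = 0.03546507
exp(-rT) = 0.97579769; exp(-qT) = 1.00000000
P = K * exp(-rT) * N(-d2) - S_0 * exp(-qT) * N(-d1)
N(-d1) = 0.36444891; N(-d2) = 0.48585445
P = 10.9700 * 0.97579769 * 0.48585445 - 11.3600 * 1.00000000 * 0.36444891 = 1.0607

Answer: Price = 1.0607


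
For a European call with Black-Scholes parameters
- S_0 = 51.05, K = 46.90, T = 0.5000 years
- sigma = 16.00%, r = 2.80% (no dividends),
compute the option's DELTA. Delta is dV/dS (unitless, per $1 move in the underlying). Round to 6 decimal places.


Answer: Delta = 0.823747

Derivation:
d1 = 0.9297381948; d2 = 0.8166011098
phi(d1) = 0.2589435775; exp(-qT) = 1.0000000000; exp(-rT) = 0.9860975443
N(d1) = 0.8237466732
Delta = exp(-qT) * N(d1) = 1.0000000000 * 0.8237466732 = 0.823747


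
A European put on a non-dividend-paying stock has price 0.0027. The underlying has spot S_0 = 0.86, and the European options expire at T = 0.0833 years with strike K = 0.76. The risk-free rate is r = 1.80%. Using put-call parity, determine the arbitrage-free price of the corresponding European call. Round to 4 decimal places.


Put-call parity: C - P = S_0 * exp(-qT) - K * exp(-rT).
S_0 * exp(-qT) = 0.8600 * 1.00000000 = 0.86000000
K * exp(-rT) = 0.7600 * 0.99850172 = 0.75886131
C = P + S*exp(-qT) - K*exp(-rT)
C = 0.0027 + 0.86000000 - 0.75886131 = 0.1038

Answer: Call price = 0.1038


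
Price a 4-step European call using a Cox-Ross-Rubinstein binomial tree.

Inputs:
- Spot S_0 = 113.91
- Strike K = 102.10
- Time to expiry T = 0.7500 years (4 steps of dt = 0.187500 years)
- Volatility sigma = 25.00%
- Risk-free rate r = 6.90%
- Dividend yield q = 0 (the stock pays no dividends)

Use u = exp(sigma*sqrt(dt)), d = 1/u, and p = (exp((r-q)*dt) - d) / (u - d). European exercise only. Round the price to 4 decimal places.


dt = T/N = 0.187500
u = exp(sigma*sqrt(dt)) = 1.114330; d = 1/u = 0.897400
p = (exp((r-q)*dt) - d) / (u - d) = 0.532990
Discount per step: exp(-r*dt) = 0.987146
Stock lattice S(k, i) with i counting down-moves:
  k=0: S(0,0) = 113.9100
  k=1: S(1,0) = 126.9333; S(1,1) = 102.2229
  k=2: S(2,0) = 141.4456; S(2,1) = 113.9100; S(2,2) = 91.7348
  k=3: S(3,0) = 157.6170; S(3,1) = 126.9333; S(3,2) = 102.2229; S(3,3) = 82.3229
  k=4: S(4,0) = 175.6374; S(4,1) = 141.4456; S(4,2) = 113.9100; S(4,3) = 91.7348; S(4,4) = 73.8766
Terminal payoffs V(N, i) = max(S_T - K, 0):
  V(4,0) = 73.537351; V(4,1) = 39.345575; V(4,2) = 11.810000; V(4,3) = 0.000000; V(4,4) = 0.000000
Backward induction: V(k, i) = exp(-r*dt) * [p * V(k+1, i) + (1-p) * V(k+1, i+1)].
  V(3,0) = exp(-r*dt) * [p*73.537351 + (1-p)*39.345575] = 56.829434
  V(3,1) = exp(-r*dt) * [p*39.345575 + (1-p)*11.810000] = 26.145722
  V(3,2) = exp(-r*dt) * [p*11.810000 + (1-p)*0.000000] = 6.213697
  V(3,3) = exp(-r*dt) * [p*0.000000 + (1-p)*0.000000] = 0.000000
  V(2,0) = exp(-r*dt) * [p*56.829434 + (1-p)*26.145722] = 41.953527
  V(2,1) = exp(-r*dt) * [p*26.145722 + (1-p)*6.213697] = 16.620833
  V(2,2) = exp(-r*dt) * [p*6.213697 + (1-p)*0.000000] = 3.269266
  V(1,0) = exp(-r*dt) * [p*41.953527 + (1-p)*16.620833] = 29.735695
  V(1,1) = exp(-r*dt) * [p*16.620833 + (1-p)*3.269266] = 10.252018
  V(0,0) = exp(-r*dt) * [p*29.735695 + (1-p)*10.252018] = 20.371351

Answer: Price = V(0,0) = 20.3714


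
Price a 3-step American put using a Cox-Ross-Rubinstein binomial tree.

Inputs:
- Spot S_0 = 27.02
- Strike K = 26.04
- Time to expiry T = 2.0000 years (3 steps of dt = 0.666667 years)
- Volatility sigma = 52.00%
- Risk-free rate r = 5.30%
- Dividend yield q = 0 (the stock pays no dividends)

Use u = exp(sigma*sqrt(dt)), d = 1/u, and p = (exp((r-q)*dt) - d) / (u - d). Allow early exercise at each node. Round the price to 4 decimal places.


dt = T/N = 0.666667
u = exp(sigma*sqrt(dt)) = 1.528945; d = 1/u = 0.654046
p = (exp((r-q)*dt) - d) / (u - d) = 0.436529
Discount per step: exp(-r*dt) = 0.965284
Stock lattice S(k, i) with i counting down-moves:
  k=0: S(0,0) = 27.0200
  k=1: S(1,0) = 41.3121; S(1,1) = 17.6723
  k=2: S(2,0) = 63.1640; S(2,1) = 27.0200; S(2,2) = 11.5585
  k=3: S(3,0) = 96.5742; S(3,1) = 41.3121; S(3,2) = 17.6723; S(3,3) = 7.5598
Terminal payoffs V(N, i) = max(K - S_T, 0):
  V(3,0) = 0.000000; V(3,1) = 0.000000; V(3,2) = 8.367688; V(3,3) = 18.480216
Backward induction: V(k, i) = exp(-r*dt) * [p * V(k+1, i) + (1-p) * V(k+1, i+1)]; then take max(V_cont, immediate exercise) for American.
  V(2,0) = exp(-r*dt) * [p*0.000000 + (1-p)*0.000000] = 0.000000; exercise = 0.000000; V(2,0) = max -> 0.000000
  V(2,1) = exp(-r*dt) * [p*0.000000 + (1-p)*8.367688] = 4.551261; exercise = 0.000000; V(2,1) = max -> 4.551261
  V(2,2) = exp(-r*dt) * [p*8.367688 + (1-p)*18.480216] = 13.577487; exercise = 14.481502; V(2,2) = max -> 14.481502
  V(1,0) = exp(-r*dt) * [p*0.000000 + (1-p)*4.551261] = 2.475472; exercise = 0.000000; V(1,0) = max -> 2.475472
  V(1,1) = exp(-r*dt) * [p*4.551261 + (1-p)*14.481502] = 9.794406; exercise = 8.367688; V(1,1) = max -> 9.794406
  V(0,0) = exp(-r*dt) * [p*2.475472 + (1-p)*9.794406] = 6.370367; exercise = 0.000000; V(0,0) = max -> 6.370367

Answer: Price = V(0,0) = 6.3704


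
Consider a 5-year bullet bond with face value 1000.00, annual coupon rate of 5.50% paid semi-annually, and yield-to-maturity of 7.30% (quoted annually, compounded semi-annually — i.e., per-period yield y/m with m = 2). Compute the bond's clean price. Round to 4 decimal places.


Answer: Price = 925.7133

Derivation:
Coupon per period c = face * coupon_rate / m = 27.500000
Periods per year m = 2; per-period yield y/m = 0.036500
Number of cashflows N = 10
Cashflows (t years, CF_t, discount factor 1/(1+y/m)^(m*t), PV):
  t = 0.5000: CF_t = 27.500000, DF = 0.964785, PV = 26.531597
  t = 1.0000: CF_t = 27.500000, DF = 0.930811, PV = 25.597295
  t = 1.5000: CF_t = 27.500000, DF = 0.898033, PV = 24.695895
  t = 2.0000: CF_t = 27.500000, DF = 0.866409, PV = 23.826238
  t = 2.5000: CF_t = 27.500000, DF = 0.835898, PV = 22.987205
  t = 3.0000: CF_t = 27.500000, DF = 0.806462, PV = 22.177718
  t = 3.5000: CF_t = 27.500000, DF = 0.778063, PV = 21.396737
  t = 4.0000: CF_t = 27.500000, DF = 0.750664, PV = 20.643258
  t = 4.5000: CF_t = 27.500000, DF = 0.724230, PV = 19.916313
  t = 5.0000: CF_t = 1027.500000, DF = 0.698726, PV = 717.941018
Price P = sum_t PV_t = 925.713273


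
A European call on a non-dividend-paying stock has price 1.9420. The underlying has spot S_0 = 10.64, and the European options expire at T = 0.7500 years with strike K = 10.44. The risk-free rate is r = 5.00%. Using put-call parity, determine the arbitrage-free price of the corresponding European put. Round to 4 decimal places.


Answer: Put price = 1.3577

Derivation:
Put-call parity: C - P = S_0 * exp(-qT) - K * exp(-rT).
S_0 * exp(-qT) = 10.6400 * 1.00000000 = 10.64000000
K * exp(-rT) = 10.4400 * 0.96319442 = 10.05574972
P = C - S*exp(-qT) + K*exp(-rT)
P = 1.9420 - 10.64000000 + 10.05574972 = 1.3577


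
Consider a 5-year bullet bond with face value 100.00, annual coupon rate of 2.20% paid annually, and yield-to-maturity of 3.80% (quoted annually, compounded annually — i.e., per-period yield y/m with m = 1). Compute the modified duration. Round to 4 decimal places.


Answer: Modified duration = 4.6049

Derivation:
Coupon per period c = face * coupon_rate / m = 2.200000
Periods per year m = 1; per-period yield y/m = 0.038000
Number of cashflows N = 5
Cashflows (t years, CF_t, discount factor 1/(1+y/m)^(m*t), PV):
  t = 1.0000: CF_t = 2.200000, DF = 0.963391, PV = 2.119461
  t = 2.0000: CF_t = 2.200000, DF = 0.928122, PV = 2.041869
  t = 3.0000: CF_t = 2.200000, DF = 0.894145, PV = 1.967119
  t = 4.0000: CF_t = 2.200000, DF = 0.861411, PV = 1.895105
  t = 5.0000: CF_t = 102.200000, DF = 0.829876, PV = 84.813333
Price P = sum_t PV_t = 92.836886
First compute Macaulay numerator sum_t t * PV_t:
  t * PV_t at t = 1.0000: 2.119461
  t * PV_t at t = 2.0000: 4.083739
  t * PV_t at t = 3.0000: 5.901357
  t * PV_t at t = 4.0000: 7.580420
  t * PV_t at t = 5.0000: 424.066663
Macaulay duration D = 443.751639 / 92.836886 = 4.779907
Modified duration = D / (1 + y/m) = 4.779907 / (1 + 0.038000) = 4.604920


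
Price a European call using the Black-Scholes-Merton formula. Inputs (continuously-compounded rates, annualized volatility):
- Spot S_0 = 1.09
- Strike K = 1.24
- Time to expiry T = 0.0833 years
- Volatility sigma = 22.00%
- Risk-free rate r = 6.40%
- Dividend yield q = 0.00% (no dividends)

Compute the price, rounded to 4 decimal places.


Answer: Price = 0.0007

Derivation:
d1 = (ln(S/K) + (r - q + 0.5*sigma^2) * T) / (sigma * sqrt(T)) = -1.91487582
d2 = d1 - sigma * sqrt(T) = -1.97837165
exp(-rT) = 0.99468299; exp(-qT) = 1.00000000
C = S_0 * exp(-qT) * N(d1) - K * exp(-rT) * N(d2)
N(d1) = 0.02775417; N(d2) = 0.02394340
C = 1.0900 * 1.00000000 * 0.02775417 - 1.2400 * 0.99468299 * 0.02394340 = 0.0007


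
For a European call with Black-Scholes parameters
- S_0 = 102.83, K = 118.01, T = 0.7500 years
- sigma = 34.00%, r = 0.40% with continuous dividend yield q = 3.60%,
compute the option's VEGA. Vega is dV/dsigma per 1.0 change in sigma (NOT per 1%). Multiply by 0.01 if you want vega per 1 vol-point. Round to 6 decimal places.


Answer: Vega = 31.897615

Derivation:
d1 = -0.4019112756; d2 = -0.6963599128
phi(d1) = 0.3679880295; exp(-qT) = 0.9733612415; exp(-rT) = 0.9970044955
Vega = S * exp(-qT) * phi(d1) * sqrt(T) = 102.8300 * 0.9733612415 * 0.3679880295 * 0.8660254038 = 31.897615


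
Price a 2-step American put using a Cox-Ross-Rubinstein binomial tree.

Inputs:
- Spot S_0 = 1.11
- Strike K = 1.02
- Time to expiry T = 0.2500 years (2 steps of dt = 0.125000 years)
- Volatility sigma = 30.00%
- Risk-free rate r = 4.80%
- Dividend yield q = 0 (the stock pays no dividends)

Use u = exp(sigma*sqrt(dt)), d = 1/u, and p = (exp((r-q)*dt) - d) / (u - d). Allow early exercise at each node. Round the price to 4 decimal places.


Answer: Price = V(0,0) = 0.0300

Derivation:
dt = T/N = 0.125000
u = exp(sigma*sqrt(dt)) = 1.111895; d = 1/u = 0.899365
p = (exp((r-q)*dt) - d) / (u - d) = 0.501824
Discount per step: exp(-r*dt) = 0.994018
Stock lattice S(k, i) with i counting down-moves:
  k=0: S(0,0) = 1.1100
  k=1: S(1,0) = 1.2342; S(1,1) = 0.9983
  k=2: S(2,0) = 1.3723; S(2,1) = 1.1100; S(2,2) = 0.8978
Terminal payoffs V(N, i) = max(K - S_T, 0):
  V(2,0) = 0.000000; V(2,1) = 0.000000; V(2,2) = 0.122168
Backward induction: V(k, i) = exp(-r*dt) * [p * V(k+1, i) + (1-p) * V(k+1, i+1)]; then take max(V_cont, immediate exercise) for American.
  V(1,0) = exp(-r*dt) * [p*0.000000 + (1-p)*0.000000] = 0.000000; exercise = 0.000000; V(1,0) = max -> 0.000000
  V(1,1) = exp(-r*dt) * [p*0.000000 + (1-p)*0.122168] = 0.060497; exercise = 0.021705; V(1,1) = max -> 0.060497
  V(0,0) = exp(-r*dt) * [p*0.000000 + (1-p)*0.060497] = 0.029958; exercise = 0.000000; V(0,0) = max -> 0.029958


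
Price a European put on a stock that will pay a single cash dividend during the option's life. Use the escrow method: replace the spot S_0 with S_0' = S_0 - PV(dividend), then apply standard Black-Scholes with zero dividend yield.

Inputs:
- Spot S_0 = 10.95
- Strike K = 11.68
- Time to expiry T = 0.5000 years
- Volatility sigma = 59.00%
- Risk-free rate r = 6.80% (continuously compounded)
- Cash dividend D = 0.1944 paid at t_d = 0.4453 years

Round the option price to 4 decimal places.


Answer: Price = 2.0977

Derivation:
PV(D) = D * exp(-r * t_d) = 0.1944 * 0.97017346 = 0.18860172
S_0' = S_0 - PV(D) = 10.9500 - 0.18860172 = 10.76139828
d1 = (ln(S_0'/K) + (r + sigma^2/2)*T) / (sigma*sqrt(T)) = 0.09375162
d2 = d1 - sigma*sqrt(T) = -0.32344138
exp(-rT) = 0.96657150
N(-d1) = 0.46265323; N(-d2) = 0.62681950
P = K * exp(-rT) * N(-d2) - S_0' * N(-d1) = 11.6800 * 0.96657150 * 0.62681950 - 10.76139828 * 0.46265323 = 2.0977


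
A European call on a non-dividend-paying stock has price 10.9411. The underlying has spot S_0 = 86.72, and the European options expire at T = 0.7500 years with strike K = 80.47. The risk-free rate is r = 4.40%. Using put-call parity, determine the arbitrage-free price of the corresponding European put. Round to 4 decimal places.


Answer: Put price = 2.0789

Derivation:
Put-call parity: C - P = S_0 * exp(-qT) - K * exp(-rT).
S_0 * exp(-qT) = 86.7200 * 1.00000000 = 86.72000000
K * exp(-rT) = 80.4700 * 0.96753856 = 77.85782789
P = C - S*exp(-qT) + K*exp(-rT)
P = 10.9411 - 86.72000000 + 77.85782789 = 2.0789


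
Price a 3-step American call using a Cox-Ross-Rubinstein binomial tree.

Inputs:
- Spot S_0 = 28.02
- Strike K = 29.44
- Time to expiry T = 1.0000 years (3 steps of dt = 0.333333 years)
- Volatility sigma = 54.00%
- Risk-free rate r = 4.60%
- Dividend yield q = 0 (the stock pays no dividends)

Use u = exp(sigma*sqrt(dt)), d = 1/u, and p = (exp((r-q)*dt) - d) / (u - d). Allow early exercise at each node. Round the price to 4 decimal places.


Answer: Price = V(0,0) = 6.3765

Derivation:
dt = T/N = 0.333333
u = exp(sigma*sqrt(dt)) = 1.365839; d = 1/u = 0.732151
p = (exp((r-q)*dt) - d) / (u - d) = 0.447066
Discount per step: exp(-r*dt) = 0.984784
Stock lattice S(k, i) with i counting down-moves:
  k=0: S(0,0) = 28.0200
  k=1: S(1,0) = 38.2708; S(1,1) = 20.5149
  k=2: S(2,0) = 52.2718; S(2,1) = 28.0200; S(2,2) = 15.0200
  k=3: S(3,0) = 71.3949; S(3,1) = 38.2708; S(3,2) = 20.5149; S(3,3) = 10.9969
Terminal payoffs V(N, i) = max(S_T - K, 0):
  V(3,0) = 41.954867; V(3,1) = 8.830818; V(3,2) = 0.000000; V(3,3) = 0.000000
Backward induction: V(k, i) = exp(-r*dt) * [p * V(k+1, i) + (1-p) * V(k+1, i+1)]; then take max(V_cont, immediate exercise) for American.
  V(2,0) = exp(-r*dt) * [p*41.954867 + (1-p)*8.830818] = 23.279760; exercise = 22.831790; V(2,0) = max -> 23.279760
  V(2,1) = exp(-r*dt) * [p*8.830818 + (1-p)*0.000000] = 3.887888; exercise = 0.000000; V(2,1) = max -> 3.887888
  V(2,2) = exp(-r*dt) * [p*0.000000 + (1-p)*0.000000] = 0.000000; exercise = 0.000000; V(2,2) = max -> 0.000000
  V(1,0) = exp(-r*dt) * [p*23.279760 + (1-p)*3.887888] = 12.366265; exercise = 8.830818; V(1,0) = max -> 12.366265
  V(1,1) = exp(-r*dt) * [p*3.887888 + (1-p)*0.000000] = 1.711696; exercise = 0.000000; V(1,1) = max -> 1.711696
  V(0,0) = exp(-r*dt) * [p*12.366265 + (1-p)*1.711696] = 6.376469; exercise = 0.000000; V(0,0) = max -> 6.376469


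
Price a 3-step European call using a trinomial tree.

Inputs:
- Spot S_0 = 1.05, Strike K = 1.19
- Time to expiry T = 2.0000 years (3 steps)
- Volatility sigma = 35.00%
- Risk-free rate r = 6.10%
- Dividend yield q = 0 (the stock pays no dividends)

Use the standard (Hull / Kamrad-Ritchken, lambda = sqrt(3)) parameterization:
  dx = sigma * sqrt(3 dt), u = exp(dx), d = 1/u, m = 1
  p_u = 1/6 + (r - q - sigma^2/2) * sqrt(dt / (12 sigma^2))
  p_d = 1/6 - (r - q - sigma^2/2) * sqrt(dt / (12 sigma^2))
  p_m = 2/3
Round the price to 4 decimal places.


dt = T/N = 0.666667; dx = sigma*sqrt(3*dt) = 0.494975
u = exp(dx) = 1.640457; d = 1/u = 0.609586
p_u = 0.166498, p_m = 0.666667, p_d = 0.166835
Discount per step: exp(-r*dt) = 0.960149
Stock lattice S(k, j) with j the centered position index:
  k=0: S(0,+0) = 1.0500
  k=1: S(1,-1) = 0.6401; S(1,+0) = 1.0500; S(1,+1) = 1.7225
  k=2: S(2,-2) = 0.3902; S(2,-1) = 0.6401; S(2,+0) = 1.0500; S(2,+1) = 1.7225; S(2,+2) = 2.8257
  k=3: S(3,-3) = 0.2378; S(3,-2) = 0.3902; S(3,-1) = 0.6401; S(3,+0) = 1.0500; S(3,+1) = 1.7225; S(3,+2) = 2.8257; S(3,+3) = 4.6354
Terminal payoffs V(N, j) = max(S_T - K, 0):
  V(3,-3) = 0.000000; V(3,-2) = 0.000000; V(3,-1) = 0.000000; V(3,+0) = 0.000000; V(3,+1) = 0.532480; V(3,+2) = 1.635653; V(3,+3) = 3.445362
Backward induction: V(k, j) = exp(-r*dt) * [p_u * V(k+1, j+1) + p_m * V(k+1, j) + p_d * V(k+1, j-1)]
  V(2,-2) = exp(-r*dt) * [p_u*0.000000 + p_m*0.000000 + p_d*0.000000] = 0.000000
  V(2,-1) = exp(-r*dt) * [p_u*0.000000 + p_m*0.000000 + p_d*0.000000] = 0.000000
  V(2,+0) = exp(-r*dt) * [p_u*0.532480 + p_m*0.000000 + p_d*0.000000] = 0.085124
  V(2,+1) = exp(-r*dt) * [p_u*1.635653 + p_m*0.532480 + p_d*0.000000] = 0.602321
  V(2,+2) = exp(-r*dt) * [p_u*3.445362 + p_m*1.635653 + p_d*0.532480] = 1.683064
  V(1,-1) = exp(-r*dt) * [p_u*0.085124 + p_m*0.000000 + p_d*0.000000] = 0.013608
  V(1,+0) = exp(-r*dt) * [p_u*0.602321 + p_m*0.085124 + p_d*0.000000] = 0.150777
  V(1,+1) = exp(-r*dt) * [p_u*1.683064 + p_m*0.602321 + p_d*0.085124] = 0.668241
  V(0,+0) = exp(-r*dt) * [p_u*0.668241 + p_m*0.150777 + p_d*0.013608] = 0.205519

Answer: Price = V(0,0) = 0.2055


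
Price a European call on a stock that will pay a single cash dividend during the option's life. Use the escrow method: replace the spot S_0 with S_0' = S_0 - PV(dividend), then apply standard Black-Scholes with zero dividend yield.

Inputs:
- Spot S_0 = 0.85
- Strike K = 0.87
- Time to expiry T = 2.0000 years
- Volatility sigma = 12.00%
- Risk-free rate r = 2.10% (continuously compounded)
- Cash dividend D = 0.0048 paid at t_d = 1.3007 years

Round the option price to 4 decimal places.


PV(D) = D * exp(-r * t_d) = 0.0048 * 0.97305497 = 0.00467066
S_0' = S_0 - PV(D) = 0.8500 - 0.00467066 = 0.84532934
d1 = (ln(S_0'/K) + (r + sigma^2/2)*T) / (sigma*sqrt(T)) = 0.16282952
d2 = d1 - sigma*sqrt(T) = -0.00687610
exp(-rT) = 0.95886978
N(d1) = 0.56467367; N(d2) = 0.49725685
C = S_0' * N(d1) - K * exp(-rT) * N(d2) = 0.84532934 * 0.56467367 - 0.8700 * 0.95886978 * 0.49725685 = 0.0625

Answer: Price = 0.0625


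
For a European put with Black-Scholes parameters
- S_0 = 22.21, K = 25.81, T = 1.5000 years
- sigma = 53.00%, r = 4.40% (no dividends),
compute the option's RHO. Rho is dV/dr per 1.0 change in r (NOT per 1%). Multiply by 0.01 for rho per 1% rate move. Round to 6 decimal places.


d1 = 0.1948124241; d2 = -0.4543023577
phi(d1) = 0.3914433502; exp(-qT) = 1.0000000000; exp(-rT) = 0.9361308643
N(-d2) = 0.6751943903
Rho = -K*T*exp(-rT)*N(-d2) = -25.8100 * 1.5000 * 0.9361308643 * 0.6751943903 = -24.470602

Answer: Rho = -24.470602


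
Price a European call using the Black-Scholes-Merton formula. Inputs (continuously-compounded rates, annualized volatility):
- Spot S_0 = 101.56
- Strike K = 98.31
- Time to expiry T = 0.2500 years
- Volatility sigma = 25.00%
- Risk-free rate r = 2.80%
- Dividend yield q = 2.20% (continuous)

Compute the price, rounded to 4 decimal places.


d1 = (ln(S/K) + (r - q + 0.5*sigma^2) * T) / (sigma * sqrt(T)) = 0.33469204
d2 = d1 - sigma * sqrt(T) = 0.20969204
exp(-rT) = 0.99302444; exp(-qT) = 0.99451510
C = S_0 * exp(-qT) * N(d1) - K * exp(-rT) * N(d2)
N(d1) = 0.63107130; N(d2) = 0.58304598
C = 101.5600 * 0.99451510 * 0.63107130 - 98.3100 * 0.99302444 * 0.58304598 = 6.8206

Answer: Price = 6.8206


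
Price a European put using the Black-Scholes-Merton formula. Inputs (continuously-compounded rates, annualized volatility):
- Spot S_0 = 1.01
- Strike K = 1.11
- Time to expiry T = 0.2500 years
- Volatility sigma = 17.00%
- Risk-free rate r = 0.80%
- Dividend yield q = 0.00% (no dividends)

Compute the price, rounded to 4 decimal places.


Answer: Price = 0.1041

Derivation:
d1 = (ln(S/K) + (r - q + 0.5*sigma^2) * T) / (sigma * sqrt(T)) = -1.04467276
d2 = d1 - sigma * sqrt(T) = -1.12967276
exp(-rT) = 0.99800200; exp(-qT) = 1.00000000
P = K * exp(-rT) * N(-d2) - S_0 * exp(-qT) * N(-d1)
N(-d1) = 0.85191288; N(-d2) = 0.87069293
P = 1.1100 * 0.99800200 * 0.87069293 - 1.0100 * 1.00000000 * 0.85191288 = 0.1041


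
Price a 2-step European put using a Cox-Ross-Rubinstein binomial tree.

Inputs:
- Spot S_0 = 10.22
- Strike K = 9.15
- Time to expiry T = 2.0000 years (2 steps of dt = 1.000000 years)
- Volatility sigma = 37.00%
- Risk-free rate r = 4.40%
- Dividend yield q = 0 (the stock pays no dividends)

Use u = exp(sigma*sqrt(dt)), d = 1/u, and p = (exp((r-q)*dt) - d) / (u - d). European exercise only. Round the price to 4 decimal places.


dt = T/N = 1.000000
u = exp(sigma*sqrt(dt)) = 1.447735; d = 1/u = 0.690734
p = (exp((r-q)*dt) - d) / (u - d) = 0.467963
Discount per step: exp(-r*dt) = 0.956954
Stock lattice S(k, i) with i counting down-moves:
  k=0: S(0,0) = 10.2200
  k=1: S(1,0) = 14.7958; S(1,1) = 7.0593
  k=2: S(2,0) = 21.4205; S(2,1) = 10.2200; S(2,2) = 4.8761
Terminal payoffs V(N, i) = max(K - S_T, 0):
  V(2,0) = 0.000000; V(2,1) = 0.000000; V(2,2) = 4.273896
Backward induction: V(k, i) = exp(-r*dt) * [p * V(k+1, i) + (1-p) * V(k+1, i+1)].
  V(1,0) = exp(-r*dt) * [p*0.000000 + (1-p)*0.000000] = 0.000000
  V(1,1) = exp(-r*dt) * [p*0.000000 + (1-p)*4.273896] = 2.175990
  V(0,0) = exp(-r*dt) * [p*0.000000 + (1-p)*2.175990] = 1.107873

Answer: Price = V(0,0) = 1.1079


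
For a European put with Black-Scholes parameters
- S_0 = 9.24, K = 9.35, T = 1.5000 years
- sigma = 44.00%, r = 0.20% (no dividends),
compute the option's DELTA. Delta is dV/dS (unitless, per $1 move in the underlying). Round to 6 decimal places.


Answer: Delta = -0.400115

Derivation:
d1 = 0.2530499979; d2 = -0.2858377455
phi(d1) = 0.3863715978; exp(-qT) = 1.0000000000; exp(-rT) = 0.9970044955
N(-d1) = 0.4001147887
Delta = -exp(-qT) * N(-d1) = -1.0000000000 * 0.4001147887 = -0.400115


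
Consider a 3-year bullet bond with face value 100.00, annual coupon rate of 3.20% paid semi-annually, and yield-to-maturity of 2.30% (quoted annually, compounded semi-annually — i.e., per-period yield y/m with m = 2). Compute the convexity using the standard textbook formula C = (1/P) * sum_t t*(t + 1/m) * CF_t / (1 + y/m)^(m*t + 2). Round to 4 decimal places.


Coupon per period c = face * coupon_rate / m = 1.600000
Periods per year m = 2; per-period yield y/m = 0.011500
Number of cashflows N = 6
Cashflows (t years, CF_t, discount factor 1/(1+y/m)^(m*t), PV):
  t = 0.5000: CF_t = 1.600000, DF = 0.988631, PV = 1.581809
  t = 1.0000: CF_t = 1.600000, DF = 0.977391, PV = 1.563825
  t = 1.5000: CF_t = 1.600000, DF = 0.966279, PV = 1.546046
  t = 2.0000: CF_t = 1.600000, DF = 0.955293, PV = 1.528468
  t = 2.5000: CF_t = 1.600000, DF = 0.944432, PV = 1.511091
  t = 3.0000: CF_t = 101.600000, DF = 0.933694, PV = 94.863334
Price P = sum_t PV_t = 102.594573
Convexity numerator sum_t t*(t + 1/m) * CF_t / (1+y/m)^(m*t + 2):
  t = 0.5000: term = 0.773023
  t = 1.0000: term = 2.292702
  t = 1.5000: term = 4.533272
  t = 2.0000: term = 7.469554
  t = 2.5000: term = 11.076946
  t = 3.0000: term = 973.544730
Convexity = (1/P) * sum = 999.690227 / 102.594573 = 9.744085

Answer: Convexity = 9.7441


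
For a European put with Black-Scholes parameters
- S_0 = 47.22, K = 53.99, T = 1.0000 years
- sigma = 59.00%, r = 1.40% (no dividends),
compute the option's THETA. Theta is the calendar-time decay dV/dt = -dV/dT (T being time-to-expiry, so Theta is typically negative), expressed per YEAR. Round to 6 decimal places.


Answer: Theta = -5.018988

Derivation:
d1 = 0.0916418431; d2 = -0.4983581569
phi(d1) = 0.3972705887; exp(-qT) = 1.0000000000; exp(-rT) = 0.9860975443
Theta = -S*exp(-qT)*phi(d1)*sigma/(2*sqrt(T)) + r*K*exp(-rT)*N(-d2) - q*S*exp(-qT)*N(-d1)
N(-d1) = 0.4634913027; N(-d2) = 0.6908841882; sqrt(T) = 1.0000000000
Term 1 = -47.2200 * 1.0000000000 * 0.3972705887 * 0.5900 / (2 * 1.0000000000) = -5.5339395735
Term 2 = 0.0140 * 53.9900 * 0.9860975443 * 0.6908841882 = 0.5149516972
Term 3 = 0 (no dividend yield, q = 0)
Theta = -5.5339395735 + (0.5149516972) + (0.0000000000) = -5.018988


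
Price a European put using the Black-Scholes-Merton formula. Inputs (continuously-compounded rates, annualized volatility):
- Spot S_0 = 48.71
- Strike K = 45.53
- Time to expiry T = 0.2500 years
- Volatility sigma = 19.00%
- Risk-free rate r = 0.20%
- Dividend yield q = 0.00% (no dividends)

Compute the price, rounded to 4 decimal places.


d1 = (ln(S/K) + (r - q + 0.5*sigma^2) * T) / (sigma * sqrt(T)) = 0.76342525
d2 = d1 - sigma * sqrt(T) = 0.66842525
exp(-rT) = 0.99950012; exp(-qT) = 1.00000000
P = K * exp(-rT) * N(-d2) - S_0 * exp(-qT) * N(-d1)
N(-d1) = 0.22260491; N(-d2) = 0.25193109
P = 45.5300 * 0.99950012 * 0.25193109 - 48.7100 * 1.00000000 * 0.22260491 = 0.6216

Answer: Price = 0.6216


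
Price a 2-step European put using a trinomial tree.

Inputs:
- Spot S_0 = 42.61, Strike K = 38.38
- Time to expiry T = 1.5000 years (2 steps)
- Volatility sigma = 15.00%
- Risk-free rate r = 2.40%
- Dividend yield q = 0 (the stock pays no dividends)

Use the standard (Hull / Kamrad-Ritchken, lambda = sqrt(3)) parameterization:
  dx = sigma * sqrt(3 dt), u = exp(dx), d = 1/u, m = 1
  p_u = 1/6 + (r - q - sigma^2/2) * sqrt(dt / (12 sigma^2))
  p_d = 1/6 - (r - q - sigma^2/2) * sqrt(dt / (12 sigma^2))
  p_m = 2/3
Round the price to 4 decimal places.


dt = T/N = 0.750000; dx = sigma*sqrt(3*dt) = 0.225000
u = exp(dx) = 1.252323; d = 1/u = 0.798516
p_u = 0.187917, p_m = 0.666667, p_d = 0.145417
Discount per step: exp(-r*dt) = 0.982161
Stock lattice S(k, j) with j the centered position index:
  k=0: S(0,+0) = 42.6100
  k=1: S(1,-1) = 34.0248; S(1,+0) = 42.6100; S(1,+1) = 53.3615
  k=2: S(2,-2) = 27.1693; S(2,-1) = 34.0248; S(2,+0) = 42.6100; S(2,+1) = 53.3615; S(2,+2) = 66.8258
Terminal payoffs V(N, j) = max(K - S_T, 0):
  V(2,-2) = 11.210664; V(2,-1) = 4.355224; V(2,+0) = 0.000000; V(2,+1) = 0.000000; V(2,+2) = 0.000000
Backward induction: V(k, j) = exp(-r*dt) * [p_u * V(k+1, j+1) + p_m * V(k+1, j) + p_d * V(k+1, j-1)]
  V(1,-1) = exp(-r*dt) * [p_u*0.000000 + p_m*4.355224 + p_d*11.210664] = 4.452824
  V(1,+0) = exp(-r*dt) * [p_u*0.000000 + p_m*0.000000 + p_d*4.355224] = 0.622024
  V(1,+1) = exp(-r*dt) * [p_u*0.000000 + p_m*0.000000 + p_d*0.000000] = 0.000000
  V(0,+0) = exp(-r*dt) * [p_u*0.000000 + p_m*0.622024 + p_d*4.452824] = 1.043249

Answer: Price = V(0,0) = 1.0432
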